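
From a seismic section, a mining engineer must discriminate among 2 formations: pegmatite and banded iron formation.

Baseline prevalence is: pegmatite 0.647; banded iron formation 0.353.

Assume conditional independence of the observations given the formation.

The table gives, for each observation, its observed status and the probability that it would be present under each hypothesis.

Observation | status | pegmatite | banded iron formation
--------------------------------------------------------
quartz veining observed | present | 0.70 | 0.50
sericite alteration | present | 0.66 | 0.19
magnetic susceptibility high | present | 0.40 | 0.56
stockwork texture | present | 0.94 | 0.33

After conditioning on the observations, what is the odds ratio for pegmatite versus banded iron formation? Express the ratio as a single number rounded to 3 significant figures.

Unnormalized posterior weight (prior times the observation likelihoods) for each of the two hypotheses:
  pegmatite: 0.647 × 0.70 × 0.66 × 0.40 × 0.94 = 0.11239
  banded iron formation: 0.353 × 0.50 × 0.19 × 0.56 × 0.33 = 0.0061973
Posterior odds = 0.11239 / 0.0061973 ≈ 18.1.

18.1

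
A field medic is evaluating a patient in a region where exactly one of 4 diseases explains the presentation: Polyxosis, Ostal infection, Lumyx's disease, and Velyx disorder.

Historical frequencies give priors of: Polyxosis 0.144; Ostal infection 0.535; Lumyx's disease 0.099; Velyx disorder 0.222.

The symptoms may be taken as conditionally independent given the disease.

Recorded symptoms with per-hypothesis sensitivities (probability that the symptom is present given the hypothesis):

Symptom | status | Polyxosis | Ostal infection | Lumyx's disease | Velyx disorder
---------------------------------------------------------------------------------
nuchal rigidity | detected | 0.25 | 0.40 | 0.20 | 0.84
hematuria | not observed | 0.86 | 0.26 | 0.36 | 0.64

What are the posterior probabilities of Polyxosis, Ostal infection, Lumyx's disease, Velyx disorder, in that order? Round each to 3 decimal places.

By Bayes' rule with conditional independence, the unnormalized weight for each hypothesis is prior × ∏ likelihoods (using 1 − P(present | H) for each absent symptom):
  Polyxosis: 0.144 × 0.25 × (1 − 0.86) = 0.00504
  Ostal infection: 0.535 × 0.40 × (1 − 0.26) = 0.15836
  Lumyx's disease: 0.099 × 0.20 × (1 − 0.36) = 0.012672
  Velyx disorder: 0.222 × 0.84 × (1 − 0.64) = 0.067133
Normalizing constant Z = 0.00504 + 0.15836 + 0.012672 + 0.067133 = 0.2432.
P(Polyxosis | evidence) = 0.00504 / 0.2432 ≈ 0.021
P(Ostal infection | evidence) = 0.15836 / 0.2432 ≈ 0.651
P(Lumyx's disease | evidence) = 0.012672 / 0.2432 ≈ 0.052
P(Velyx disorder | evidence) = 0.067133 / 0.2432 ≈ 0.276

0.021, 0.651, 0.052, 0.276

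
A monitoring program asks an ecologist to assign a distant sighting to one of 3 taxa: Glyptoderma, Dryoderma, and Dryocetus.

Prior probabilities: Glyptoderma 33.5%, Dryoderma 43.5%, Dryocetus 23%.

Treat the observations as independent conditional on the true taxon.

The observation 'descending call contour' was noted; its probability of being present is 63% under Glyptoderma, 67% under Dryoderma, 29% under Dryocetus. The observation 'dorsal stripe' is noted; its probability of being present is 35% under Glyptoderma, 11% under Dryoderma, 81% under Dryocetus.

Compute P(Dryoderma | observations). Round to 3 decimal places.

Multiply each prior by the joint likelihood of the evidence pattern:
  Glyptoderma: 0.335 × 0.63 × 0.35 = 0.073868
  Dryoderma: 0.435 × 0.67 × 0.11 = 0.03206
  Dryocetus: 0.230 × 0.29 × 0.81 = 0.054027
Marginal likelihood of the evidence = 0.15995.
P(Dryoderma | evidence) = 0.03206 / 0.15995 ≈ 0.200.

0.200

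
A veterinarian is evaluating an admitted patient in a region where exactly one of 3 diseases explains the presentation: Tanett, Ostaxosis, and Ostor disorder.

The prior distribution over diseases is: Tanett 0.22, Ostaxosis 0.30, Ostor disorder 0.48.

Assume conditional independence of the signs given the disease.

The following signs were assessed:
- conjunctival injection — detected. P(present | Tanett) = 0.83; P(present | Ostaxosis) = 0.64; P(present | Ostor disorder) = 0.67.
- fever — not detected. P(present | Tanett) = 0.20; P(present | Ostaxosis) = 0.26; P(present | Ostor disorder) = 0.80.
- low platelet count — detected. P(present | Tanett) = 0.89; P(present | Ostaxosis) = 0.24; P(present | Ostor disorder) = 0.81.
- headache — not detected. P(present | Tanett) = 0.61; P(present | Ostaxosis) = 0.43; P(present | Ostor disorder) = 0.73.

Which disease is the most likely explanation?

By Bayes' rule with conditional independence, the unnormalized weight for each hypothesis is prior × ∏ likelihoods (using 1 − P(present | H) for each absent sign):
  Tanett: 0.22 × 0.83 × (1 − 0.20) × 0.89 × (1 − 0.61) = 0.050704
  Ostaxosis: 0.30 × 0.64 × (1 − 0.26) × 0.24 × (1 − 0.43) = 0.019437
  Ostor disorder: 0.48 × 0.67 × (1 − 0.80) × 0.81 × (1 − 0.73) = 0.014067
Normalizing constant Z = 0.050704 + 0.019437 + 0.014067 = 0.084208.
P(Tanett | evidence) ≈ 0.050704 / 0.084208 ≈ 0.602
P(Ostaxosis | evidence) ≈ 0.019437 / 0.084208 ≈ 0.231
P(Ostor disorder | evidence) ≈ 0.014067 / 0.084208 ≈ 0.167
The largest is 0.602, so Tanett is most probable.

Tanett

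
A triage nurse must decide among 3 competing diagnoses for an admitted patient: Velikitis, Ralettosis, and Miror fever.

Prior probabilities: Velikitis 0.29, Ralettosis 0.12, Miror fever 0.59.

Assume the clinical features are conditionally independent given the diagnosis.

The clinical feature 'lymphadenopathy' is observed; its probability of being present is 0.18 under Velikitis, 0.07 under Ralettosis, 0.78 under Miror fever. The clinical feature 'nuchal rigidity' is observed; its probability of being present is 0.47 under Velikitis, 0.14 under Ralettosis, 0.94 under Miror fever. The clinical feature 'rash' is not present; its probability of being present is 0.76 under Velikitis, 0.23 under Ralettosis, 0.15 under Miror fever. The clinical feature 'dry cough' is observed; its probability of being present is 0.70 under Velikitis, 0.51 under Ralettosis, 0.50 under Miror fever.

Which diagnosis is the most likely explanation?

Miror fever

For each hypothesis, the unnormalized posterior weight is prior × product of the clinical feature likelihoods (using 1 − P(present | H) for each absent clinical feature):
  Velikitis: 0.29 × 0.18 × 0.47 × (1 − 0.76) × 0.70 = 0.0041217
  Ralettosis: 0.12 × 0.07 × 0.14 × (1 − 0.23) × 0.51 = 0.00046182
  Miror fever: 0.59 × 0.78 × 0.94 × (1 − 0.15) × 0.50 = 0.18385
The unnormalized weights sum to 0.18843.
P(Velikitis | evidence) ≈ 0.0041217 / 0.18843 ≈ 0.022
P(Ralettosis | evidence) ≈ 0.00046182 / 0.18843 ≈ 0.002
P(Miror fever | evidence) ≈ 0.18385 / 0.18843 ≈ 0.976
The largest is 0.976, so Miror fever is most probable.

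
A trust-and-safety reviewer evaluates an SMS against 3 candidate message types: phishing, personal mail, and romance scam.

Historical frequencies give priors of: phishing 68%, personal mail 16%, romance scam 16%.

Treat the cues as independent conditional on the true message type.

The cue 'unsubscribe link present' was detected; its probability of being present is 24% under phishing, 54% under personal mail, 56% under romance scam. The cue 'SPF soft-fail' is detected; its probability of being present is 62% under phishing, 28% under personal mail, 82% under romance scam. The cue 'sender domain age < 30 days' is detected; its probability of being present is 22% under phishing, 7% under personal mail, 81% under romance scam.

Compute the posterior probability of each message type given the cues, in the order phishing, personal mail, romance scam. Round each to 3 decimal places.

0.267, 0.020, 0.713

Multiply each prior by the joint likelihood of the cue pattern:
  phishing: 0.68 × 0.24 × 0.62 × 0.22 = 0.02226
  personal mail: 0.16 × 0.54 × 0.28 × 0.07 = 0.0016934
  romance scam: 0.16 × 0.56 × 0.82 × 0.81 = 0.059512
Normalizing constant Z = 0.02226 + 0.0016934 + 0.059512 = 0.083466.
P(phishing | evidence) = 0.02226 / 0.083466 ≈ 0.267
P(personal mail | evidence) = 0.0016934 / 0.083466 ≈ 0.020
P(romance scam | evidence) = 0.059512 / 0.083466 ≈ 0.713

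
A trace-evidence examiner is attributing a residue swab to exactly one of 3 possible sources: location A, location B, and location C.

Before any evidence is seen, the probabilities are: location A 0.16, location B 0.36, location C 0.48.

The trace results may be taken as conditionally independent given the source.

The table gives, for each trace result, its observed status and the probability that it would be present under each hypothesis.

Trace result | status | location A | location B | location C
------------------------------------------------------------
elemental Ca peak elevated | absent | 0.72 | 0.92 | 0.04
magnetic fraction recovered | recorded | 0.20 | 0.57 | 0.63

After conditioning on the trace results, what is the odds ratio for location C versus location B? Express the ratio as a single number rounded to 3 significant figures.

17.7

Posterior odds equal prior odds times the likelihood ratio; only the two competing hypotheses matter (using 1 − P(present | H) for each absent trace result).
  location C: 0.48 × (1 − 0.04) × 0.63 = 0.2903
  location B: 0.36 × (1 − 0.92) × 0.57 = 0.016416
Odds(location C : location B) = 0.2903 / 0.016416 ≈ 17.7.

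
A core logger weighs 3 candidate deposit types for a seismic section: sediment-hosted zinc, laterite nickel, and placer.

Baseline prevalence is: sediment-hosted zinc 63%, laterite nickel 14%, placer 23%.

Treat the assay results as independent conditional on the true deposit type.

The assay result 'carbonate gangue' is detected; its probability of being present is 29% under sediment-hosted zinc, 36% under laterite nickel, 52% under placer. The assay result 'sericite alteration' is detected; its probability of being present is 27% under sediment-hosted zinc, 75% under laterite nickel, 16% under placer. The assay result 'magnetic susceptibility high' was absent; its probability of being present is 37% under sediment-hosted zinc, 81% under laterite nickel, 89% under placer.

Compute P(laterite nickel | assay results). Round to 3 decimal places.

0.178

For each hypothesis, the unnormalized posterior weight is prior × product of the assay result likelihoods (using 1 − P(present | H) for each absent assay result):
  sediment-hosted zinc: 0.63 × 0.29 × 0.27 × (1 − 0.37) = 0.031077
  laterite nickel: 0.14 × 0.36 × 0.75 × (1 − 0.81) = 0.007182
  placer: 0.23 × 0.52 × 0.16 × (1 − 0.89) = 0.002105
Marginal likelihood of the evidence = 0.040364.
P(laterite nickel | evidence) = 0.007182 / 0.040364 ≈ 0.178.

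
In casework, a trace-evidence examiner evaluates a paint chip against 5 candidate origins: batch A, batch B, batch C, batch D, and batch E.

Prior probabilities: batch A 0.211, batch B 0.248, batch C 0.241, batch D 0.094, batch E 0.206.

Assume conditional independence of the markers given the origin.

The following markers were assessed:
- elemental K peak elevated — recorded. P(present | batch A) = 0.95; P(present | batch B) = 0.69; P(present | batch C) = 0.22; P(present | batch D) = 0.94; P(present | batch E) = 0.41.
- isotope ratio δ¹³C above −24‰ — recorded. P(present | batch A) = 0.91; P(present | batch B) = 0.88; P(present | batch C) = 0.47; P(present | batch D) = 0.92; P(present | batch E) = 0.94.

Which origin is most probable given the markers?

batch A

Multiply each prior by the joint likelihood of the marker pattern:
  batch A: 0.211 × 0.95 × 0.91 = 0.18241
  batch B: 0.248 × 0.69 × 0.88 = 0.15059
  batch C: 0.241 × 0.22 × 0.47 = 0.024919
  batch D: 0.094 × 0.94 × 0.92 = 0.081291
  batch E: 0.206 × 0.41 × 0.94 = 0.079392
Marginal likelihood of the evidence = 0.5186.
P(batch A | evidence) ≈ 0.18241 / 0.5186 ≈ 0.352
P(batch B | evidence) ≈ 0.15059 / 0.5186 ≈ 0.290
P(batch C | evidence) ≈ 0.024919 / 0.5186 ≈ 0.048
P(batch D | evidence) ≈ 0.081291 / 0.5186 ≈ 0.157
P(batch E | evidence) ≈ 0.079392 / 0.5186 ≈ 0.153
The largest is 0.352, so batch A is most probable.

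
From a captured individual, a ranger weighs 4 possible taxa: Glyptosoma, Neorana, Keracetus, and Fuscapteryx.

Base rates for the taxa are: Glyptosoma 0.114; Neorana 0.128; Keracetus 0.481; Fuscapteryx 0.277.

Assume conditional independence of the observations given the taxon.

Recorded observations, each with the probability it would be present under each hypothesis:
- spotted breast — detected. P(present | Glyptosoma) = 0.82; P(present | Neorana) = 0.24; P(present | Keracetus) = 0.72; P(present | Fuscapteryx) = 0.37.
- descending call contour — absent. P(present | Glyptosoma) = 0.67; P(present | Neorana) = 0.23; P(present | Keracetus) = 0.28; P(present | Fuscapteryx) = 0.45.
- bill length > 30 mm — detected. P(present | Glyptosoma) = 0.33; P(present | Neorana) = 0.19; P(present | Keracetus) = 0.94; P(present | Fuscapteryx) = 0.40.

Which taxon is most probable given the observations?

By Bayes' rule with conditional independence, the unnormalized weight for each hypothesis is prior × ∏ likelihoods (using 1 − P(present | H) for each absent observation):
  Glyptosoma: 0.114 × 0.82 × (1 − 0.67) × 0.33 = 0.01018
  Neorana: 0.128 × 0.24 × (1 − 0.23) × 0.19 = 0.0044943
  Keracetus: 0.481 × 0.72 × (1 − 0.28) × 0.94 = 0.23439
  Fuscapteryx: 0.277 × 0.37 × (1 − 0.45) × 0.40 = 0.022548
Marginal likelihood of the evidence = 0.27161.
P(Glyptosoma | evidence) ≈ 0.01018 / 0.27161 ≈ 0.037
P(Neorana | evidence) ≈ 0.0044943 / 0.27161 ≈ 0.017
P(Keracetus | evidence) ≈ 0.23439 / 0.27161 ≈ 0.863
P(Fuscapteryx | evidence) ≈ 0.022548 / 0.27161 ≈ 0.083
The largest is 0.863, so Keracetus is most probable.

Keracetus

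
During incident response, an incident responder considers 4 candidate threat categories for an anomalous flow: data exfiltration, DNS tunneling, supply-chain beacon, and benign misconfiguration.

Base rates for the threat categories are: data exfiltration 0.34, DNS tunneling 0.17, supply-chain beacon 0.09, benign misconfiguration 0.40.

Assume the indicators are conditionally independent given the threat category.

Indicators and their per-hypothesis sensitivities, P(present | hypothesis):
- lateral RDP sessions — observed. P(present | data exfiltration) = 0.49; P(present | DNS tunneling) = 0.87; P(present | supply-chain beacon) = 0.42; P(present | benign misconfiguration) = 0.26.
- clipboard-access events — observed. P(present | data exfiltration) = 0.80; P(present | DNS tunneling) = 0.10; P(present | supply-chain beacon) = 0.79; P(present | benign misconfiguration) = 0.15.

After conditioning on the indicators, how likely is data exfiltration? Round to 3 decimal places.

0.689

For each hypothesis, the unnormalized posterior weight is prior × product of the indicator likelihoods:
  data exfiltration: 0.34 × 0.49 × 0.80 = 0.13328
  DNS tunneling: 0.17 × 0.87 × 0.10 = 0.01479
  supply-chain beacon: 0.09 × 0.42 × 0.79 = 0.029862
  benign misconfiguration: 0.40 × 0.26 × 0.15 = 0.0156
Normalizing constant Z = 0.13328 + 0.01479 + 0.029862 + 0.0156 = 0.19353.
P(data exfiltration | evidence) = 0.13328 / 0.19353 ≈ 0.689.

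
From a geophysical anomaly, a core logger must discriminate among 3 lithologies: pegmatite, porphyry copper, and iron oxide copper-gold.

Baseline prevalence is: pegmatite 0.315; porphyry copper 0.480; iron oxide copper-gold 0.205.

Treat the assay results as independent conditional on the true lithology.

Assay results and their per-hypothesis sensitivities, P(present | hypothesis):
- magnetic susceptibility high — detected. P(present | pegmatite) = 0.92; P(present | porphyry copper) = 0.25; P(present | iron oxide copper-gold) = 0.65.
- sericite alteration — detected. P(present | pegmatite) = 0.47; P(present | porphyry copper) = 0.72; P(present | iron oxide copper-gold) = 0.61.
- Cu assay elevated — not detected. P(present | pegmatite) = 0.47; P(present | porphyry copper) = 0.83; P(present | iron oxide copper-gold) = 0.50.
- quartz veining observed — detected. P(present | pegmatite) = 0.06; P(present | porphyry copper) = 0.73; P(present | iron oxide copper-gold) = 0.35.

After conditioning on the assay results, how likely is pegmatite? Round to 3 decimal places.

By Bayes' rule with conditional independence, the unnormalized weight for each hypothesis is prior × ∏ likelihoods (using 1 − P(present | H) for each absent assay result):
  pegmatite: 0.315 × 0.92 × 0.47 × (1 − 0.47) × 0.06 = 0.0043314
  porphyry copper: 0.480 × 0.25 × 0.72 × (1 − 0.83) × 0.73 = 0.010722
  iron oxide copper-gold: 0.205 × 0.65 × 0.61 × (1 − 0.50) × 0.35 = 0.014224
Marginal likelihood of the evidence = 0.029278.
P(pegmatite | evidence) = 0.0043314 / 0.029278 ≈ 0.148.

0.148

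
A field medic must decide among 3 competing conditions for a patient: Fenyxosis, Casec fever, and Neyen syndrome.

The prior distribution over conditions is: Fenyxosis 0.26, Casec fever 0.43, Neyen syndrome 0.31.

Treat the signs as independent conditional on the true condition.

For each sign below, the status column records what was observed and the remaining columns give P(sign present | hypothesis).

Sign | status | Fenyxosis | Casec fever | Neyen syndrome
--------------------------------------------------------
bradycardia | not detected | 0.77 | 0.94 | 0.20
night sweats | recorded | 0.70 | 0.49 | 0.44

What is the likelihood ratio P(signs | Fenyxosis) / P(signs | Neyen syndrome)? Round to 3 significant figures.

0.457

Joint likelihood of the sign pattern under each hypothesis (using 1 − P(present | H) for each absent sign):
  Fenyxosis: (1 − 0.77) × 0.70 = 0.161
  Neyen syndrome: (1 − 0.20) × 0.44 = 0.352
Bayes factor = 0.161 / 0.352 ≈ 0.457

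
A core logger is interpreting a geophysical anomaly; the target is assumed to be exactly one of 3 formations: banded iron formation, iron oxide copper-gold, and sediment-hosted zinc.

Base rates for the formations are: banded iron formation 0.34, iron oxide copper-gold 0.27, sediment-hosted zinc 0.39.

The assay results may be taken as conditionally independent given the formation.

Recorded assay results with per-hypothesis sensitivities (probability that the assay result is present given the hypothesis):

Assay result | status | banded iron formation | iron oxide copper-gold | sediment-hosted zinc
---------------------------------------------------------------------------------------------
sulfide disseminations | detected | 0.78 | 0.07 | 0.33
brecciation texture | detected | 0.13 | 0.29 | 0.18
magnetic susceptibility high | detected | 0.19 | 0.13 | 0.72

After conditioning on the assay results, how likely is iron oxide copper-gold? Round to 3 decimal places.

Multiply each prior by the joint likelihood of the assay result pattern:
  banded iron formation: 0.34 × 0.78 × 0.13 × 0.19 = 0.0065504
  iron oxide copper-gold: 0.27 × 0.07 × 0.29 × 0.13 = 0.00071253
  sediment-hosted zinc: 0.39 × 0.33 × 0.18 × 0.72 = 0.01668
Normalizing constant Z = 0.0065504 + 0.00071253 + 0.01668 = 0.023942.
P(iron oxide copper-gold | evidence) = 0.00071253 / 0.023942 ≈ 0.030.

0.030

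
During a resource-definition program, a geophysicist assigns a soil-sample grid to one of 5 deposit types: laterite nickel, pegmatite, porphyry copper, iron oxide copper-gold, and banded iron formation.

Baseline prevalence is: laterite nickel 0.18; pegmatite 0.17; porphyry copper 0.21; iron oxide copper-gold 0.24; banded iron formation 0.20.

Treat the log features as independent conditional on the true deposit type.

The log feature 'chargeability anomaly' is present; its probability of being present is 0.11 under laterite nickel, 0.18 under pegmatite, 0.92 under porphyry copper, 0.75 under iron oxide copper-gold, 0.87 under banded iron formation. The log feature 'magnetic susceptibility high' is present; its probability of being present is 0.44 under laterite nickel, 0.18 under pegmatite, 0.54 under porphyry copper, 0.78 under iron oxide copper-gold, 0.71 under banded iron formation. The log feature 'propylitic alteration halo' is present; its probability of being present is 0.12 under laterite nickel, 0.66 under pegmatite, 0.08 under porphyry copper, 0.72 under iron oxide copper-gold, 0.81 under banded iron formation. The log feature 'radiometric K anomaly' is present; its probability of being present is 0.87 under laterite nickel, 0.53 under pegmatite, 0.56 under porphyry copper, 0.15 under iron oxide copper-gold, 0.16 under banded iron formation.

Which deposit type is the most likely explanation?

banded iron formation

Multiply each prior by the joint likelihood of the log feature pattern:
  laterite nickel: 0.18 × 0.11 × 0.44 × 0.12 × 0.87 = 0.00090953
  pegmatite: 0.17 × 0.18 × 0.18 × 0.66 × 0.53 = 0.0019267
  porphyry copper: 0.21 × 0.92 × 0.54 × 0.08 × 0.56 = 0.0046739
  iron oxide copper-gold: 0.24 × 0.75 × 0.78 × 0.72 × 0.15 = 0.015163
  banded iron formation: 0.20 × 0.87 × 0.71 × 0.81 × 0.16 = 0.016011
Marginal likelihood of the evidence = 0.038684.
P(laterite nickel | evidence) ≈ 0.00090953 / 0.038684 ≈ 0.024
P(pegmatite | evidence) ≈ 0.0019267 / 0.038684 ≈ 0.050
P(porphyry copper | evidence) ≈ 0.0046739 / 0.038684 ≈ 0.121
P(iron oxide copper-gold | evidence) ≈ 0.015163 / 0.038684 ≈ 0.392
P(banded iron formation | evidence) ≈ 0.016011 / 0.038684 ≈ 0.414
The largest is 0.414, so banded iron formation is most probable.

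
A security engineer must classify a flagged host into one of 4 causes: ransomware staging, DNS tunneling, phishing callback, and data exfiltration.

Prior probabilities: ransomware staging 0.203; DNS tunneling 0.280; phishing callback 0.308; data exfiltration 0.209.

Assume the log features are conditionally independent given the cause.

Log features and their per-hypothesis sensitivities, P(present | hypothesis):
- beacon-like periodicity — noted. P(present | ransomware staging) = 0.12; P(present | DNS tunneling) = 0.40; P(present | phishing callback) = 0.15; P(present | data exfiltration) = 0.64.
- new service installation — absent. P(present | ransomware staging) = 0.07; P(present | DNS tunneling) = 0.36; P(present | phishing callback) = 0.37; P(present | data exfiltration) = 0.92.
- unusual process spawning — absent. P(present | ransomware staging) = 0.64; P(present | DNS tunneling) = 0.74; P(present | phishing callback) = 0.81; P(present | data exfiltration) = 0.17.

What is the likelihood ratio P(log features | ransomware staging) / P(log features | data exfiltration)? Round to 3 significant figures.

0.945

The Bayes factor is the ratio of the joint likelihoods of the log feature pattern under the two hypotheses (using 1 − P(present | H) for each absent log feature).
  ransomware staging: 0.12 × (1 − 0.07) × (1 − 0.64) = 0.040176
  data exfiltration: 0.64 × (1 − 0.92) × (1 − 0.17) = 0.042496
Bayes factor = 0.040176 / 0.042496 ≈ 0.945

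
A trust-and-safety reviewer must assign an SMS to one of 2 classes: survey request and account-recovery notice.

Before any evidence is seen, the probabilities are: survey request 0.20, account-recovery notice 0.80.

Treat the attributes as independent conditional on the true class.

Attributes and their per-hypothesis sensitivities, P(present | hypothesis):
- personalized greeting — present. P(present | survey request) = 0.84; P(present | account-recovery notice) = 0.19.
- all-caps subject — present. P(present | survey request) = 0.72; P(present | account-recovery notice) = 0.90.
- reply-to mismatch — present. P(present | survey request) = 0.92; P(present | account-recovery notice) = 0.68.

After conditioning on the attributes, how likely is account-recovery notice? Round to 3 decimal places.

By Bayes' rule with conditional independence, the unnormalized weight for each hypothesis is prior × ∏ likelihoods:
  survey request: 0.20 × 0.84 × 0.72 × 0.92 = 0.11128
  account-recovery notice: 0.80 × 0.19 × 0.90 × 0.68 = 0.093024
Marginal likelihood of the evidence = 0.20431.
P(account-recovery notice | evidence) = 0.093024 / 0.20431 ≈ 0.455.

0.455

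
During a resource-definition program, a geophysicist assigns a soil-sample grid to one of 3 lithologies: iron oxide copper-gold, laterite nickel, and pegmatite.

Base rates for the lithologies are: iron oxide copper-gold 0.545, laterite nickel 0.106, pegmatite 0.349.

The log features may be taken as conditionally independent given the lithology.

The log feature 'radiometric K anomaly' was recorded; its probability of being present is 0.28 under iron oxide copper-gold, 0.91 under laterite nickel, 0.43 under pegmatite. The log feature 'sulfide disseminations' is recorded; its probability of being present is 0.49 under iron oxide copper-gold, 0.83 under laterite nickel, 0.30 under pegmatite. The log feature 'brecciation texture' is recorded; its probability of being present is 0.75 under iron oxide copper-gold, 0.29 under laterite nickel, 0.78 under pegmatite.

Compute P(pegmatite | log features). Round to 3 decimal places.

0.307

For each hypothesis, the unnormalized posterior weight is prior × product of the log feature likelihoods:
  iron oxide copper-gold: 0.545 × 0.28 × 0.49 × 0.75 = 0.056081
  laterite nickel: 0.106 × 0.91 × 0.83 × 0.29 = 0.023218
  pegmatite: 0.349 × 0.43 × 0.30 × 0.78 = 0.035116
Normalizing constant Z = 0.056081 + 0.023218 + 0.035116 = 0.11441.
P(pegmatite | evidence) = 0.035116 / 0.11441 ≈ 0.307.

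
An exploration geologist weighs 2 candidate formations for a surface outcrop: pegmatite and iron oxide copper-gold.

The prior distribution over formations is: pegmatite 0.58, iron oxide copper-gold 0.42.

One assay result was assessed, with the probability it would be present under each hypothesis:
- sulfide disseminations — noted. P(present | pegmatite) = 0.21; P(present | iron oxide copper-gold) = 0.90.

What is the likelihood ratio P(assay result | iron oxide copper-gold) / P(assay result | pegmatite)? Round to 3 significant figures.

4.29

Likelihood of this assay result under each hypothesis:
  iron oxide copper-gold: 0.9
  pegmatite: 0.21
Bayes factor = 0.9 / 0.21 ≈ 4.29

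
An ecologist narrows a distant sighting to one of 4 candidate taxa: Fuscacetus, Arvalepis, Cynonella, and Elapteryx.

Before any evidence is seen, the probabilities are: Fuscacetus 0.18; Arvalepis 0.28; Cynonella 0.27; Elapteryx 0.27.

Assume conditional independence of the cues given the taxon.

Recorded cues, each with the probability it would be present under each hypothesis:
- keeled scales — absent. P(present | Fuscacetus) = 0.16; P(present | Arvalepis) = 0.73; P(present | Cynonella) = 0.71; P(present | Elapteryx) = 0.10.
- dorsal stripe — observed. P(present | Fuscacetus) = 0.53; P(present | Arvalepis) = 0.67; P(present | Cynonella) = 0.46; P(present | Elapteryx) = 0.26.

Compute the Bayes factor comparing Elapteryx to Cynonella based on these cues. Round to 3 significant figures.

Take the product of per-cue likelihoods under each hypothesis (using 1 − P(present | H) for each absent cue), then divide.
  Elapteryx: (1 − 0.10) × 0.26 = 0.234
  Cynonella: (1 − 0.71) × 0.46 = 0.1334
Bayes factor = 0.234 / 0.1334 ≈ 1.75

1.75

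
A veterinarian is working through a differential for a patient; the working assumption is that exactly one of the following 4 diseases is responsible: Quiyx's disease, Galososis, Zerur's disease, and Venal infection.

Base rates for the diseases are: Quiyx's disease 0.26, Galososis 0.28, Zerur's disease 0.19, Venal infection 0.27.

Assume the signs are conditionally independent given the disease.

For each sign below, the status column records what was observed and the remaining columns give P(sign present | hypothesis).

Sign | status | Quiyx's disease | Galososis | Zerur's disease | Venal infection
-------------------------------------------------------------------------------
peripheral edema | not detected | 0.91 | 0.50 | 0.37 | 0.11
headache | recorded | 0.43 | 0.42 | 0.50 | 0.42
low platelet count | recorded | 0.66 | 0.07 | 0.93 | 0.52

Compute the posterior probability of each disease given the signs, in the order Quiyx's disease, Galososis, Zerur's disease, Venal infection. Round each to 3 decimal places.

0.056, 0.035, 0.468, 0.441

By Bayes' rule with conditional independence, the unnormalized weight for each hypothesis is prior × ∏ likelihoods (using 1 − P(present | H) for each absent sign):
  Quiyx's disease: 0.26 × (1 − 0.91) × 0.43 × 0.66 = 0.0066409
  Galososis: 0.28 × (1 − 0.50) × 0.42 × 0.07 = 0.004116
  Zerur's disease: 0.19 × (1 − 0.37) × 0.50 × 0.93 = 0.055661
  Venal infection: 0.27 × (1 − 0.11) × 0.42 × 0.52 = 0.052482
Marginal likelihood of the evidence = 0.1189.
P(Quiyx's disease | evidence) = 0.0066409 / 0.1189 ≈ 0.056
P(Galososis | evidence) = 0.004116 / 0.1189 ≈ 0.035
P(Zerur's disease | evidence) = 0.055661 / 0.1189 ≈ 0.468
P(Venal infection | evidence) = 0.052482 / 0.1189 ≈ 0.441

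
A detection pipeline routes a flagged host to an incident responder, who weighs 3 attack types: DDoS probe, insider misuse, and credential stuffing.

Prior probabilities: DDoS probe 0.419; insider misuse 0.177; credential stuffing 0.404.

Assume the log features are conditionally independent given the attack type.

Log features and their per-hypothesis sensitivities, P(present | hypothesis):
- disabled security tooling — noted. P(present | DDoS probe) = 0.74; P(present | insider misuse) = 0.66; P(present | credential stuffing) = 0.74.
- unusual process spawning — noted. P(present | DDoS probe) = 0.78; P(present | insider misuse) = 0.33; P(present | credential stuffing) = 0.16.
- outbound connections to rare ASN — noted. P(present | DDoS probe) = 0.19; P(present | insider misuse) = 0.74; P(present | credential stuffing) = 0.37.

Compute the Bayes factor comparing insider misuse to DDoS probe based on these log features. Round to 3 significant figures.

1.47

Take the product of per-log feature likelihoods under each hypothesis, then divide.
  insider misuse: 0.66 × 0.33 × 0.74 = 0.16117
  DDoS probe: 0.74 × 0.78 × 0.19 = 0.10967
Bayes factor = 0.16117 / 0.10967 ≈ 1.47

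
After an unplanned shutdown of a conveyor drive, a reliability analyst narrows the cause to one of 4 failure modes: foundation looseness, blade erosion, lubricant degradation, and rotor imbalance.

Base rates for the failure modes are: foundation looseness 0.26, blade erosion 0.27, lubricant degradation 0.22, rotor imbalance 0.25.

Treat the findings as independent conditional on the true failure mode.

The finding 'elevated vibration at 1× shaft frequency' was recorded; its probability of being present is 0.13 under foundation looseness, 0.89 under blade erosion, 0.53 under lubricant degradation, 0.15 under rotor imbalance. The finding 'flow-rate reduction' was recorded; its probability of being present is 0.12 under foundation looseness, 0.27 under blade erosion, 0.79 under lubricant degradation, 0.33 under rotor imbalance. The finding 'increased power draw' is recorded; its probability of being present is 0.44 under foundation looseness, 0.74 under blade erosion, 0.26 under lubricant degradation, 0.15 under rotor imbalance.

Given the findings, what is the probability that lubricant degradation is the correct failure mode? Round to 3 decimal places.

0.317

Multiply each prior by the joint likelihood of the evidence pattern:
  foundation looseness: 0.26 × 0.13 × 0.12 × 0.44 = 0.0017846
  blade erosion: 0.27 × 0.89 × 0.27 × 0.74 = 0.048012
  lubricant degradation: 0.22 × 0.53 × 0.79 × 0.26 = 0.02395
  rotor imbalance: 0.25 × 0.15 × 0.33 × 0.15 = 0.0018563
Marginal likelihood of the evidence = 0.075602.
P(lubricant degradation | evidence) = 0.02395 / 0.075602 ≈ 0.317.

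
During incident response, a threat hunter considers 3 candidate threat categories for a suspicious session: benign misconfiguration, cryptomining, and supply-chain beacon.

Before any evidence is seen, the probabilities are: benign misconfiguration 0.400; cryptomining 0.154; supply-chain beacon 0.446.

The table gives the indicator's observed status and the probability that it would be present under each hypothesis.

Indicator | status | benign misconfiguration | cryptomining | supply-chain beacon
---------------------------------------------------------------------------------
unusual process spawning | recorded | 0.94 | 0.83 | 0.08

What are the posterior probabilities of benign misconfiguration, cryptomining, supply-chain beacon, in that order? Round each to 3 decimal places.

0.697, 0.237, 0.066

Multiply each prior by the likelihood of the indicator:
  benign misconfiguration: 0.400 × 0.94 = 0.376
  cryptomining: 0.154 × 0.83 = 0.12782
  supply-chain beacon: 0.446 × 0.08 = 0.03568
Normalizing constant Z = 0.376 + 0.12782 + 0.03568 = 0.5395.
P(benign misconfiguration | evidence) = 0.376 / 0.5395 ≈ 0.697
P(cryptomining | evidence) = 0.12782 / 0.5395 ≈ 0.237
P(supply-chain beacon | evidence) = 0.03568 / 0.5395 ≈ 0.066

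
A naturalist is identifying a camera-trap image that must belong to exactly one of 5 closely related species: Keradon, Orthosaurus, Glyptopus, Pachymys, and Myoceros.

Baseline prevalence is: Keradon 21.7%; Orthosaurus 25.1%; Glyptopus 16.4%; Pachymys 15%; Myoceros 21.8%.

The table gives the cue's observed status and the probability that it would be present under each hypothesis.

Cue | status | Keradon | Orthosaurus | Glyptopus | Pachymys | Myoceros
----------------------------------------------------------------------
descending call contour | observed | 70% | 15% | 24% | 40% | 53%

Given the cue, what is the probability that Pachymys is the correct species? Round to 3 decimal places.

For each hypothesis, the unnormalized posterior weight is prior × likelihood:
  Keradon: 0.217 × 0.70 = 0.1519
  Orthosaurus: 0.251 × 0.15 = 0.03765
  Glyptopus: 0.164 × 0.24 = 0.03936
  Pachymys: 0.150 × 0.40 = 0.06
  Myoceros: 0.218 × 0.53 = 0.11554
The unnormalized weights sum to 0.40445.
P(Pachymys | evidence) = 0.06 / 0.40445 ≈ 0.148.

0.148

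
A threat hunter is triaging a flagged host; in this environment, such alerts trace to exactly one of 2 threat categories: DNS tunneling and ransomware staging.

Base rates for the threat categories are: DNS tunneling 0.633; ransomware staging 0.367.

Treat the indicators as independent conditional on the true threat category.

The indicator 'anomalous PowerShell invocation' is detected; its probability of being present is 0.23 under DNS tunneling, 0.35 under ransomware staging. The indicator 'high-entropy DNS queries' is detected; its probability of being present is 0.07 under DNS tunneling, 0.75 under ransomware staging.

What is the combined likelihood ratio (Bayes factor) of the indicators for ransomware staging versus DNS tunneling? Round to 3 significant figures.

Joint likelihood of the indicator pattern under each hypothesis:
  ransomware staging: 0.35 × 0.75 = 0.2625
  DNS tunneling: 0.23 × 0.07 = 0.0161
Bayes factor = 0.2625 / 0.0161 ≈ 16.3

16.3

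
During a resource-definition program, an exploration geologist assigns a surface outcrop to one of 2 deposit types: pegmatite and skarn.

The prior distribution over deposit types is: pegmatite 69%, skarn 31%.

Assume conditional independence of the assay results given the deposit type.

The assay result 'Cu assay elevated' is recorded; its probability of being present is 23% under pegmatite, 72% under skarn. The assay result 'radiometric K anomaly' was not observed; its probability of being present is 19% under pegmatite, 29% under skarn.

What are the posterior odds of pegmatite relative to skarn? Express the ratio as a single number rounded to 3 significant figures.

0.811

Unnormalized posterior weight (prior times the assay result likelihoods) for each of the two hypotheses (using 1 − P(present | H) for each absent assay result):
  pegmatite: 0.69 × 0.23 × (1 − 0.19) = 0.12855
  skarn: 0.31 × 0.72 × (1 − 0.29) = 0.15847
Posterior odds = 0.12855 / 0.15847 ≈ 0.811.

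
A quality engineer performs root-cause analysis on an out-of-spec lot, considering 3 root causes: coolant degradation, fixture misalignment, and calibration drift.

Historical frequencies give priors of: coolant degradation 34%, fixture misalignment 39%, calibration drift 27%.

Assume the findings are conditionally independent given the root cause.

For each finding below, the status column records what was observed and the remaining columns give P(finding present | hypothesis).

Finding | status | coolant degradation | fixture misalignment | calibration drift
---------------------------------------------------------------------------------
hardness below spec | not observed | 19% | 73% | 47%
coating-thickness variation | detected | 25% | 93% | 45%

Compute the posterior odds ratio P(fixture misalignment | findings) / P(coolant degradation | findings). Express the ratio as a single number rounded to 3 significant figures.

The normalizing constant cancels in an odds ratio, so compute prior × likelihood for the two hypotheses only (using 1 − P(present | H) for each absent finding):
  fixture misalignment: 0.39 × (1 − 0.73) × 0.93 = 0.097929
  coolant degradation: 0.34 × (1 − 0.19) × 0.25 = 0.06885
Odds(fixture misalignment : coolant degradation) = 0.097929 / 0.06885 ≈ 1.42.

1.42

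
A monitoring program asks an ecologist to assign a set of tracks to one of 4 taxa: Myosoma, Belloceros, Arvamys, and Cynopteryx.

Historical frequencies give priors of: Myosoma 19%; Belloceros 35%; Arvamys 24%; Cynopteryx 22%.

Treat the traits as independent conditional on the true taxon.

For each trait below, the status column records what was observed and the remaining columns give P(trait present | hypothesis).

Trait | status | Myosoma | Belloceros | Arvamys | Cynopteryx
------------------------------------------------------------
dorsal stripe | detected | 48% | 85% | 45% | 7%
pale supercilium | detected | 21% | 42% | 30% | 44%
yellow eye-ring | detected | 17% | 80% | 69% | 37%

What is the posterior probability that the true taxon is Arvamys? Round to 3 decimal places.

By Bayes' rule with conditional independence, the unnormalized weight for each hypothesis is prior × ∏ likelihoods:
  Myosoma: 0.19 × 0.48 × 0.21 × 0.17 = 0.0032558
  Belloceros: 0.35 × 0.85 × 0.42 × 0.80 = 0.09996
  Arvamys: 0.24 × 0.45 × 0.30 × 0.69 = 0.022356
  Cynopteryx: 0.22 × 0.07 × 0.44 × 0.37 = 0.0025071
Normalizing constant Z = 0.0032558 + 0.09996 + 0.022356 + 0.0025071 = 0.12808.
P(Arvamys | evidence) = 0.022356 / 0.12808 ≈ 0.175.

0.175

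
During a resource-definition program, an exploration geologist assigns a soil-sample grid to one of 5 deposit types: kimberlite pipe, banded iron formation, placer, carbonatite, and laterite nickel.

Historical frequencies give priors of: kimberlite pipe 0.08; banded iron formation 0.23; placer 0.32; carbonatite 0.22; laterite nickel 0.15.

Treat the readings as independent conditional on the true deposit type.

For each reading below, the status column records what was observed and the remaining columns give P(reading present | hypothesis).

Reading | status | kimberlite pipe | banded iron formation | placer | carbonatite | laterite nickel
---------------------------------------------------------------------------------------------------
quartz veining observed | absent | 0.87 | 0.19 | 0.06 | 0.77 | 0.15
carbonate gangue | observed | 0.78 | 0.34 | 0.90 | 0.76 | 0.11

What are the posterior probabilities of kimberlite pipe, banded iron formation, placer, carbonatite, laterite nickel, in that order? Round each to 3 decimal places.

0.021, 0.160, 0.686, 0.097, 0.036

For each hypothesis, the unnormalized posterior weight is prior × product of the reading likelihoods (using 1 − P(present | H) for each absent reading):
  kimberlite pipe: 0.08 × (1 − 0.87) × 0.78 = 0.008112
  banded iron formation: 0.23 × (1 − 0.19) × 0.34 = 0.063342
  placer: 0.32 × (1 − 0.06) × 0.90 = 0.27072
  carbonatite: 0.22 × (1 − 0.77) × 0.76 = 0.038456
  laterite nickel: 0.15 × (1 − 0.15) × 0.11 = 0.014025
The unnormalized weights sum to 0.39466.
P(kimberlite pipe | evidence) = 0.008112 / 0.39466 ≈ 0.021
P(banded iron formation | evidence) = 0.063342 / 0.39466 ≈ 0.160
P(placer | evidence) = 0.27072 / 0.39466 ≈ 0.686
P(carbonatite | evidence) = 0.038456 / 0.39466 ≈ 0.097
P(laterite nickel | evidence) = 0.014025 / 0.39466 ≈ 0.036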